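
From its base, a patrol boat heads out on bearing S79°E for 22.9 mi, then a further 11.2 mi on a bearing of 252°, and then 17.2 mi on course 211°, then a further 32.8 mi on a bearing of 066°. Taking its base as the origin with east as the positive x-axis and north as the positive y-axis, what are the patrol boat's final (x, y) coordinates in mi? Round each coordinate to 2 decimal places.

Leg 1 (S79°E, 22.9 mi): east 22.9 sin 101° = 22.48, north 22.9 cos 101° = -4.37
Leg 2 (252°, 11.2 mi): east 11.2 sin 252° = -10.65, north 11.2 cos 252° = -3.46
Leg 3 (211°, 17.2 mi): east 17.2 sin 211° = -8.86, north 17.2 cos 211° = -14.74
Leg 4 (066°, 32.8 mi): east 32.8 sin 66° = 29.96, north 32.8 cos 66° = 13.34
Summing: 32.93 mi east, -9.23 mi north → (32.93, -9.23).

(32.93, -9.23)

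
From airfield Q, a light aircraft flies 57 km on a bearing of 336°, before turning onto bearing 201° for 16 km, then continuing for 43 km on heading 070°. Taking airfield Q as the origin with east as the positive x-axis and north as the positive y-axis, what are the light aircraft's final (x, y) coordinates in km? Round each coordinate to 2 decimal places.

(11.49, 51.84)

Leg 1 (336°, 57 km): east 57 sin 336° = -23.18, north 57 cos 336° = 52.07
Leg 2 (201°, 16 km): east 16 sin 201° = -5.73, north 16 cos 201° = -14.94
Leg 3 (070°, 43 km): east 43 sin 70° = 40.41, north 43 cos 70° = 14.71
Summing: 11.49 km east, 51.84 km north → (11.49, 51.84).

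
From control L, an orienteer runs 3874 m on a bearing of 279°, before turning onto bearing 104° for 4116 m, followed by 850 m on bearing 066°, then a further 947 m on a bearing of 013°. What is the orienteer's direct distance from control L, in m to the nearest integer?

Leg 1 (279°, 3874 m): east 3874 sin 279° = -3826.30, north 3874 cos 279° = 606.03
Leg 2 (104°, 4116 m): east 4116 sin 104° = 3993.74, north 4116 cos 104° = -995.75
Leg 3 (066°, 850 m): east 850 sin 66° = 776.51, north 850 cos 66° = 345.73
Leg 4 (013°, 947 m): east 947 sin 13° = 213.03, north 947 cos 13° = 922.73
Net: 1156.97 east, 878.73 north. Distance = √((1156.97)² + (878.73)²) = 1452.845 m.

1453 m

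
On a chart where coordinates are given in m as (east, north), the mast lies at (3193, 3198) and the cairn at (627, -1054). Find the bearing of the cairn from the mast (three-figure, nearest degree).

211°

Δeast = 627 − 3193 = -2566.00; Δnorth = -1054 − 3198 = -4252.00.
Bearing = atan2(Δeast, Δnorth) mod 360° = 211.11° ≈ 211°.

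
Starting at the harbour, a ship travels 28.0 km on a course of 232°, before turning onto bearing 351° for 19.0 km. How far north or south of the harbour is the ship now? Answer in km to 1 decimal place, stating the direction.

1.5 km north

Leg 1 (232°, 28.0 km): east 28.0 sin 232° = -22.06, north 28.0 cos 232° = -17.24
Leg 2 (351°, 19.0 km): east 19.0 sin 351° = -2.97, north 19.0 cos 351° = 18.77
Net north component: 1.53 km.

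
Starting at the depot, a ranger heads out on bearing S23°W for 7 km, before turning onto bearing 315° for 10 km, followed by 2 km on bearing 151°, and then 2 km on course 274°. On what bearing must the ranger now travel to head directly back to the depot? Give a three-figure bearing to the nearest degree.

Leg 1 (S23°W, 7 km): east 7 sin 203° = -2.74, north 7 cos 203° = -6.44
Leg 2 (315°, 10 km): east 10 sin 315° = -7.07, north 10 cos 315° = 7.07
Leg 3 (151°, 2 km): east 2 sin 151° = 0.97, north 2 cos 151° = -1.75
Leg 4 (274°, 2 km): east 2 sin 274° = -2.00, north 2 cos 274° = 0.14
Net displacement: -10.83 east, -0.98 north. Direction back to start is (10.83, 0.98): bearing = atan2(10.83, 0.98) mod 360° = 84.82° ≈ 085°.

085°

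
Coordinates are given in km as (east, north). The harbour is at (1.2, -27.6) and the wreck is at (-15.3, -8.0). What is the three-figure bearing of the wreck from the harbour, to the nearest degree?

Δeast = -15.3 − 1.2 = -16.50; Δnorth = -8.0 − -27.6 = 19.60.
Bearing = atan2(Δeast, Δnorth) mod 360° = 319.91° ≈ 320°.

320°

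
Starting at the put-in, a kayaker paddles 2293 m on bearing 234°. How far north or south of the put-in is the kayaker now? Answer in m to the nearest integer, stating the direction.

1348 m south

Leg 1 (234°, 2293 m): east 2293 sin 234° = -1855.08, north 2293 cos 234° = -1347.79
Net north component: -1347.79 m.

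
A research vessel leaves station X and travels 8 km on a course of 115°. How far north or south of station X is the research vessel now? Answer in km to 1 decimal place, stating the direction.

3.4 km south

Leg 1 (115°, 8 km): east 8 sin 115° = 7.25, north 8 cos 115° = -3.38
Net north component: -3.38 km.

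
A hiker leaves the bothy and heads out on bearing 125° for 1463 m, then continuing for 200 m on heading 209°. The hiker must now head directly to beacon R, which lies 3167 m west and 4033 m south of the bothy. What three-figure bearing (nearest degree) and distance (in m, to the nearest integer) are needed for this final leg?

Leg 1 (125°, 1463 m): east 1463 sin 125° = 1198.42, north 1463 cos 125° = -839.14
Leg 2 (209°, 200 m): east 200 sin 209° = -96.96, north 200 cos 209° = -174.92
Current position: (1101.46, -1014.07). Target: (-3167, -4033). Remaining: Δeast = -4268.46, Δnorth = -3018.93.
Bearing = atan2(-4268.46, -3018.93) mod 360° = 234.73°; distance = √((-4268.46)² + (-3018.93)²) = 5228.163 m.

235°, 5228 m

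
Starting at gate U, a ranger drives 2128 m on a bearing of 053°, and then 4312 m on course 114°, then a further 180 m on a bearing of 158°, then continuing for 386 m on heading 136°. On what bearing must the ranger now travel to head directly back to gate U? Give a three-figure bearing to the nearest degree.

279°

Leg 1 (053°, 2128 m): east 2128 sin 53° = 1699.50, north 2128 cos 53° = 1280.66
Leg 2 (114°, 4312 m): east 4312 sin 114° = 3939.21, north 4312 cos 114° = -1753.85
Leg 3 (158°, 180 m): east 180 sin 158° = 67.43, north 180 cos 158° = -166.89
Leg 4 (136°, 386 m): east 386 sin 136° = 268.14, north 386 cos 136° = -277.67
Net displacement: 5974.27 east, -917.74 north. Direction back to start is (-5974.27, 917.74): bearing = atan2(-5974.27, 917.74) mod 360° = 278.73° ≈ 279°.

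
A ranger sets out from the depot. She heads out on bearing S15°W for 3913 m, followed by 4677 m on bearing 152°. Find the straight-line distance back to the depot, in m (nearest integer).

Leg 1 (S15°W, 3913 m): east 3913 sin 195° = -1012.76, north 3913 cos 195° = -3779.67
Leg 2 (152°, 4677 m): east 4677 sin 152° = 2195.72, north 4677 cos 152° = -4129.55
Net: 1182.96 east, -7909.21 north. Distance = √((1182.96)² + (-7909.21)²) = 7997.190 m.

7997 m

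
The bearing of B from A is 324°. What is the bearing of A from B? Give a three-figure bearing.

144°

Back-bearing = 324° − 180° = 144°.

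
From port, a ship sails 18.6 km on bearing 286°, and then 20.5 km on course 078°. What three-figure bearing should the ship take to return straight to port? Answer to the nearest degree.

193°

Leg 1 (286°, 18.6 km): east 18.6 sin 286° = -17.88, north 18.6 cos 286° = 5.13
Leg 2 (078°, 20.5 km): east 20.5 sin 78° = 20.05, north 20.5 cos 78° = 4.26
Net displacement: 2.17 east, 9.39 north. Direction back to start is (-2.17, -9.39): bearing = atan2(-2.17, -9.39) mod 360° = 193.03° ≈ 193°.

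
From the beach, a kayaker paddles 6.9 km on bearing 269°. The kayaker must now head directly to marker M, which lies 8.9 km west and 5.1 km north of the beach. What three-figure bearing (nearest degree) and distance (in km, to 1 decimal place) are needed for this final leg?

Leg 1 (269°, 6.9 km): east 6.9 sin 269° = -6.90, north 6.9 cos 269° = -0.12
Current position: (-6.90, -0.12). Target: (-8.9, 5.1). Remaining: Δeast = -2.00, Δnorth = 5.22.
Bearing = atan2(-2.00, 5.22) mod 360° = 339.03°; distance = √((-2.00)² + (5.22)²) = 5.591 km.

339°, 5.6 km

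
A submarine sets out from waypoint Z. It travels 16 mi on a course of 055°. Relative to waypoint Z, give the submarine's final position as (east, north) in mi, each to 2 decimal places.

Leg 1 (055°, 16 mi): east 16 sin 55° = 13.11, north 16 cos 55° = 9.18
Summing: 13.11 mi east, 9.18 mi north → (13.11, 9.18).

(13.11, 9.18)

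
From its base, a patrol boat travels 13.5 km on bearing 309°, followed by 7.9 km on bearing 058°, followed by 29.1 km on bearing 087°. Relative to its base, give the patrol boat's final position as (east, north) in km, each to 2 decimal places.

Leg 1 (309°, 13.5 km): east 13.5 sin 309° = -10.49, north 13.5 cos 309° = 8.50
Leg 2 (058°, 7.9 km): east 7.9 sin 58° = 6.70, north 7.9 cos 58° = 4.19
Leg 3 (087°, 29.1 km): east 29.1 sin 87° = 29.06, north 29.1 cos 87° = 1.52
Summing: 25.27 km east, 14.21 km north → (25.27, 14.21).

(25.27, 14.21)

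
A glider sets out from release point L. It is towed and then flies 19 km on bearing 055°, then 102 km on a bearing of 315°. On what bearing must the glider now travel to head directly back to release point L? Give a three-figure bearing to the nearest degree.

146°

Leg 1 (055°, 19 km): east 19 sin 55° = 15.56, north 19 cos 55° = 10.90
Leg 2 (315°, 102 km): east 102 sin 315° = -72.12, north 102 cos 315° = 72.12
Net displacement: -56.56 east, 83.02 north. Direction back to start is (56.56, -83.02): bearing = atan2(56.56, -83.02) mod 360° = 145.73° ≈ 146°.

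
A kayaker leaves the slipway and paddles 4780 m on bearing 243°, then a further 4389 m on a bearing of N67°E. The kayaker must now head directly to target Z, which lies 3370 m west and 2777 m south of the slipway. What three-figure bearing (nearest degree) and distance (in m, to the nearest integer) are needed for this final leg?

Leg 1 (243°, 4780 m): east 4780 sin 243° = -4259.01, north 4780 cos 243° = -2170.07
Leg 2 (N67°E, 4389 m): east 4389 sin 67° = 4040.10, north 4389 cos 67° = 1714.92
Current position: (-218.92, -455.16). Target: (-3370, -2777). Remaining: Δeast = -3151.08, Δnorth = -2321.84.
Bearing = atan2(-3151.08, -2321.84) mod 360° = 233.62°; distance = √((-3151.08)² + (-2321.84)²) = 3914.115 m.

234°, 3914 m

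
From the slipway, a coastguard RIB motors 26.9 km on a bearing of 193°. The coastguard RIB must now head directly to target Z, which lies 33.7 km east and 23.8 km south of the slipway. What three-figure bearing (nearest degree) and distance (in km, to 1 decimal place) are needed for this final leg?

Leg 1 (193°, 26.9 km): east 26.9 sin 193° = -6.05, north 26.9 cos 193° = -26.21
Current position: (-6.05, -26.21). Target: (33.7, -23.8). Remaining: Δeast = 39.75, Δnorth = 2.41.
Bearing = atan2(39.75, 2.41) mod 360° = 86.53°; distance = √((39.75)² + (2.41)²) = 39.824 km.

087°, 39.8 km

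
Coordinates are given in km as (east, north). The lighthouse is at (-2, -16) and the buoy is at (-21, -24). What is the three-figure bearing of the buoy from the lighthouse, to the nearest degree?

247°

Δeast = -21 − -2 = -19.00; Δnorth = -24 − -16 = -8.00.
Bearing = atan2(Δeast, Δnorth) mod 360° = 247.17° ≈ 247°.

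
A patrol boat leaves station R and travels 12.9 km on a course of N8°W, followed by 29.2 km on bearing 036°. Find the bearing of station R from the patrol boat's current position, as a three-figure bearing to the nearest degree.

203°

Leg 1 (N8°W, 12.9 km): east 12.9 sin 352° = -1.80, north 12.9 cos 352° = 12.77
Leg 2 (036°, 29.2 km): east 29.2 sin 36° = 17.16, north 29.2 cos 36° = 23.62
Net displacement: 15.37 east, 36.40 north. Direction back to start is (-15.37, -36.40): bearing = atan2(-15.37, -36.40) mod 360° = 202.89° ≈ 203°.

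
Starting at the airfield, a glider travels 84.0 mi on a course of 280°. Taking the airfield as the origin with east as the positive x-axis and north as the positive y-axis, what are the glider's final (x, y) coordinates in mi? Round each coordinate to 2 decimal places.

Leg 1 (280°, 84.0 mi): east 84.0 sin 280° = -82.72, north 84.0 cos 280° = 14.59
Summing: -82.72 mi east, 14.59 mi north → (-82.72, 14.59).

(-82.72, 14.59)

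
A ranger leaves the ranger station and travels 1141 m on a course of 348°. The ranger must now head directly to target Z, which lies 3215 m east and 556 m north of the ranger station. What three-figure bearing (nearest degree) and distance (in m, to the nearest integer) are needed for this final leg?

099°, 3497 m

Leg 1 (348°, 1141 m): east 1141 sin 348° = -237.23, north 1141 cos 348° = 1116.07
Current position: (-237.23, 1116.07). Target: (3215, 556). Remaining: Δeast = 3452.23, Δnorth = -560.07.
Bearing = atan2(3452.23, -560.07) mod 360° = 99.22°; distance = √((3452.23)² + (-560.07)²) = 3497.363 m.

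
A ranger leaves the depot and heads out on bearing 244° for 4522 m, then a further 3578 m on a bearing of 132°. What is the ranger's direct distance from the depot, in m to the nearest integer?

Leg 1 (244°, 4522 m): east 4522 sin 244° = -4064.35, north 4522 cos 244° = -1982.31
Leg 2 (132°, 3578 m): east 3578 sin 132° = 2658.97, north 3578 cos 132° = -2394.15
Net: -1405.37 east, -4376.46 north. Distance = √((-1405.37)² + (-4376.46)²) = 4596.576 m.

4597 m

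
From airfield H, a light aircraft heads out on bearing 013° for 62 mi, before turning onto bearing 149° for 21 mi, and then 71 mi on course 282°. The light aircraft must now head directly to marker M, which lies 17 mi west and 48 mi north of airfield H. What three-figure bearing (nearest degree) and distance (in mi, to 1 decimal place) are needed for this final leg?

Leg 1 (013°, 62 mi): east 62 sin 13° = 13.95, north 62 cos 13° = 60.41
Leg 2 (149°, 21 mi): east 21 sin 149° = 10.82, north 21 cos 149° = -18.00
Leg 3 (282°, 71 mi): east 71 sin 282° = -69.45, north 71 cos 282° = 14.76
Current position: (-44.69, 57.17). Target: (-17, 48). Remaining: Δeast = 27.69, Δnorth = -9.17.
Bearing = atan2(27.69, -9.17) mod 360° = 108.33°; distance = √((27.69)² + (-9.17)²) = 29.166 mi.

108°, 29.2 mi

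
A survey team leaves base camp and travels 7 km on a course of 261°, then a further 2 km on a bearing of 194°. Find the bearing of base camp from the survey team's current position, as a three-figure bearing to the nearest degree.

Leg 1 (261°, 7 km): east 7 sin 261° = -6.91, north 7 cos 261° = -1.10
Leg 2 (194°, 2 km): east 2 sin 194° = -0.48, north 2 cos 194° = -1.94
Net displacement: -7.40 east, -3.04 north. Direction back to start is (7.40, 3.04): bearing = atan2(7.40, 3.04) mod 360° = 67.69° ≈ 068°.

068°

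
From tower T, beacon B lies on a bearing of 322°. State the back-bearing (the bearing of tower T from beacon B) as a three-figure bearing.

142°

Back-bearing = 322° − 180° = 142°.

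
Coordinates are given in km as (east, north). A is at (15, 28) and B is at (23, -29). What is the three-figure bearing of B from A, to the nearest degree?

172°

Δeast = 23 − 15 = 8.00; Δnorth = -29 − 28 = -57.00.
Bearing = atan2(Δeast, Δnorth) mod 360° = 172.01° ≈ 172°.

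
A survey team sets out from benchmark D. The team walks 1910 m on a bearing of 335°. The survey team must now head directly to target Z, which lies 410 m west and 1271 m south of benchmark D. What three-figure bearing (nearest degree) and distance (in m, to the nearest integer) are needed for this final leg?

Leg 1 (335°, 1910 m): east 1910 sin 335° = -807.20, north 1910 cos 335° = 1731.05
Current position: (-807.20, 1731.05). Target: (-410, -1271). Remaining: Δeast = 397.20, Δnorth = -3002.05.
Bearing = atan2(397.20, -3002.05) mod 360° = 172.46°; distance = √((397.20)² + (-3002.05)²) = 3028.211 m.

172°, 3028 m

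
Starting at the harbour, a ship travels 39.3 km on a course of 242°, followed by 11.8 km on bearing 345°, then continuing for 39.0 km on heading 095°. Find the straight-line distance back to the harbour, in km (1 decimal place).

10.5 km

Leg 1 (242°, 39.3 km): east 39.3 sin 242° = -34.70, north 39.3 cos 242° = -18.45
Leg 2 (345°, 11.8 km): east 11.8 sin 345° = -3.05, north 11.8 cos 345° = 11.40
Leg 3 (095°, 39.0 km): east 39.0 sin 95° = 38.85, north 39.0 cos 95° = -3.40
Net: 1.10 east, -10.45 north. Distance = √((1.10)² + (-10.45)²) = 10.509 km.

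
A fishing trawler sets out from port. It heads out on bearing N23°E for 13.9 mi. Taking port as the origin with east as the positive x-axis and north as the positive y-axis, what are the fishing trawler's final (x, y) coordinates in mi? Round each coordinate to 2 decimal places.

(5.43, 12.80)

Leg 1 (N23°E, 13.9 mi): east 13.9 sin 23° = 5.43, north 13.9 cos 23° = 12.80
Summing: 5.43 mi east, 12.80 mi north → (5.43, 12.80).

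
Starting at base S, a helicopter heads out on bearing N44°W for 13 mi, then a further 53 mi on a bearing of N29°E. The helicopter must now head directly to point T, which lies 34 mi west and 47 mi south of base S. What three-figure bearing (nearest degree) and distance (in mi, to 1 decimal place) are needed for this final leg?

206°, 114.5 mi

Leg 1 (N44°W, 13 mi): east 13 sin 316° = -9.03, north 13 cos 316° = 9.35
Leg 2 (N29°E, 53 mi): east 53 sin 29° = 25.69, north 53 cos 29° = 46.35
Current position: (16.66, 55.71). Target: (-34, -47). Remaining: Δeast = -50.66, Δnorth = -102.71.
Bearing = atan2(-50.66, -102.71) mod 360° = 206.26°; distance = √((-50.66)² + (-102.71)²) = 114.523 mi.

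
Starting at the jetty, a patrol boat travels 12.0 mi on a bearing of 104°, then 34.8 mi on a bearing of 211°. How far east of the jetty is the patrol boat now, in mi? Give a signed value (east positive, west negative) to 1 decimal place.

-6.3 mi

Leg 1 (104°, 12.0 mi): east 12.0 sin 104° = 11.64, north 12.0 cos 104° = -2.90
Leg 2 (211°, 34.8 mi): east 34.8 sin 211° = -17.92, north 34.8 cos 211° = -29.83
Net east component: -6.28 mi.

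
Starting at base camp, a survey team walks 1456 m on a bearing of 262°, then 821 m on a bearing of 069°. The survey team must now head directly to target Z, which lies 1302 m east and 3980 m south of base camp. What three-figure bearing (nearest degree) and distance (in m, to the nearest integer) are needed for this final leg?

154°, 4526 m

Leg 1 (262°, 1456 m): east 1456 sin 262° = -1441.83, north 1456 cos 262° = -202.64
Leg 2 (069°, 821 m): east 821 sin 69° = 766.47, north 821 cos 69° = 294.22
Current position: (-675.36, 91.58). Target: (1302, -3980). Remaining: Δeast = 1977.36, Δnorth = -4071.58.
Bearing = atan2(1977.36, -4071.58) mod 360° = 154.10°; distance = √((1977.36)² + (-4071.58)²) = 4526.340 m.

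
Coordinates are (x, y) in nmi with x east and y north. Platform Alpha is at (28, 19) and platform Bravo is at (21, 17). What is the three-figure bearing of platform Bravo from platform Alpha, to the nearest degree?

254°

Δeast = 21 − 28 = -7.00; Δnorth = 17 − 19 = -2.00.
Bearing = atan2(Δeast, Δnorth) mod 360° = 254.05° ≈ 254°.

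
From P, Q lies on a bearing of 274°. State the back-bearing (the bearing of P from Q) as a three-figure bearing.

094°

Back-bearing = 274° − 180° = 094°.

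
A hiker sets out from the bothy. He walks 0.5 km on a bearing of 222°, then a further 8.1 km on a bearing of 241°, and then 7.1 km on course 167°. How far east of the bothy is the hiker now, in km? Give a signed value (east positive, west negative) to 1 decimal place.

-5.8 km

Leg 1 (222°, 0.5 km): east 0.5 sin 222° = -0.33, north 0.5 cos 222° = -0.37
Leg 2 (241°, 8.1 km): east 8.1 sin 241° = -7.08, north 8.1 cos 241° = -3.93
Leg 3 (167°, 7.1 km): east 7.1 sin 167° = 1.60, north 7.1 cos 167° = -6.92
Net east component: -5.82 km.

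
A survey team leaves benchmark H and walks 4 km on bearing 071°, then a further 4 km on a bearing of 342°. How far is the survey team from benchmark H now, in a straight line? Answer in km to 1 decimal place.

Leg 1 (071°, 4 km): east 4 sin 71° = 3.78, north 4 cos 71° = 1.30
Leg 2 (342°, 4 km): east 4 sin 342° = -1.24, north 4 cos 342° = 3.80
Net: 2.55 east, 5.11 north. Distance = √((2.55)² + (5.11)²) = 5.706 km.

5.7 km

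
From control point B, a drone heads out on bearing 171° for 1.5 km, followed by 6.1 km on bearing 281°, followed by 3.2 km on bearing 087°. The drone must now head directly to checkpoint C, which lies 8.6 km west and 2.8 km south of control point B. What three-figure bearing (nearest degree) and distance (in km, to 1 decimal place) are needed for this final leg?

246°, 6.6 km

Leg 1 (171°, 1.5 km): east 1.5 sin 171° = 0.23, north 1.5 cos 171° = -1.48
Leg 2 (281°, 6.1 km): east 6.1 sin 281° = -5.99, north 6.1 cos 281° = 1.16
Leg 3 (087°, 3.2 km): east 3.2 sin 87° = 3.20, north 3.2 cos 87° = 0.17
Current position: (-2.56, -0.15). Target: (-8.6, -2.8). Remaining: Δeast = -6.04, Δnorth = -2.65.
Bearing = atan2(-6.04, -2.65) mod 360° = 246.32°; distance = √((-6.04)² + (-2.65)²) = 6.598 km.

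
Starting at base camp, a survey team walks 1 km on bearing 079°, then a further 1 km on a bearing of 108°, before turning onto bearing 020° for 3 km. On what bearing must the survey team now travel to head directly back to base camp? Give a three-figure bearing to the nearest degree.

228°

Leg 1 (079°, 1 km): east 1 sin 79° = 0.98, north 1 cos 79° = 0.19
Leg 2 (108°, 1 km): east 1 sin 108° = 0.95, north 1 cos 108° = -0.31
Leg 3 (020°, 3 km): east 3 sin 20° = 1.03, north 3 cos 20° = 2.82
Net displacement: 2.96 east, 2.70 north. Direction back to start is (-2.96, -2.70): bearing = atan2(-2.96, -2.70) mod 360° = 227.61° ≈ 228°.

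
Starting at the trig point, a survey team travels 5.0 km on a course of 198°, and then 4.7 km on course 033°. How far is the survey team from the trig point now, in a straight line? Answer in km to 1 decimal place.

1.3 km

Leg 1 (198°, 5.0 km): east 5.0 sin 198° = -1.55, north 5.0 cos 198° = -4.76
Leg 2 (033°, 4.7 km): east 4.7 sin 33° = 2.56, north 4.7 cos 33° = 3.94
Net: 1.01 east, -0.81 north. Distance = √((1.01)² + (-0.81)²) = 1.301 km.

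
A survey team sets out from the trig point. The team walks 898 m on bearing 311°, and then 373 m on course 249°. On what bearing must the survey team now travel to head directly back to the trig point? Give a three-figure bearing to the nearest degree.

Leg 1 (311°, 898 m): east 898 sin 311° = -677.73, north 898 cos 311° = 589.14
Leg 2 (249°, 373 m): east 373 sin 249° = -348.23, north 373 cos 249° = -133.67
Net displacement: -1025.95 east, 455.47 north. Direction back to start is (1025.95, -455.47): bearing = atan2(1025.95, -455.47) mod 360° = 113.94° ≈ 114°.

114°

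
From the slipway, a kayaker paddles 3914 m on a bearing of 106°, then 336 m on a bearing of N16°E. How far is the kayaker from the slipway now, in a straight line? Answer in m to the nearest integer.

3928 m

Leg 1 (106°, 3914 m): east 3914 sin 106° = 3762.38, north 3914 cos 106° = -1078.84
Leg 2 (N16°E, 336 m): east 336 sin 16° = 92.61, north 336 cos 16° = 322.98
Net: 3854.99 east, -755.86 north. Distance = √((3854.99)² + (-755.86)²) = 3928.396 m.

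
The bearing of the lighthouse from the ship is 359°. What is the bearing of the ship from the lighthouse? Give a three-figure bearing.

Back-bearing = 359° − 180° = 179°.

179°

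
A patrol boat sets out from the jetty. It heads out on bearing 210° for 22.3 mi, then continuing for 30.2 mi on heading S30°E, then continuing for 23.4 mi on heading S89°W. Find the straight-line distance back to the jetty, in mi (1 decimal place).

49.8 mi

Leg 1 (210°, 22.3 mi): east 22.3 sin 210° = -11.15, north 22.3 cos 210° = -19.31
Leg 2 (S30°E, 30.2 mi): east 30.2 sin 150° = 15.10, north 30.2 cos 150° = -26.15
Leg 3 (S89°W, 23.4 mi): east 23.4 sin 269° = -23.40, north 23.4 cos 269° = -0.41
Net: -19.45 east, -45.87 north. Distance = √((-19.45)² + (-45.87)²) = 49.826 mi.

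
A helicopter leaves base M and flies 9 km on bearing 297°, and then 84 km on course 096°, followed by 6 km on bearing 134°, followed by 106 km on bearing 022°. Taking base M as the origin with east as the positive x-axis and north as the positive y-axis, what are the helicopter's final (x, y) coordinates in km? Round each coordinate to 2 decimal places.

(119.55, 89.42)

Leg 1 (297°, 9 km): east 9 sin 297° = -8.02, north 9 cos 297° = 4.09
Leg 2 (096°, 84 km): east 84 sin 96° = 83.54, north 84 cos 96° = -8.78
Leg 3 (134°, 6 km): east 6 sin 134° = 4.32, north 6 cos 134° = -4.17
Leg 4 (022°, 106 km): east 106 sin 22° = 39.71, north 106 cos 22° = 98.28
Summing: 119.55 km east, 89.42 km north → (119.55, 89.42).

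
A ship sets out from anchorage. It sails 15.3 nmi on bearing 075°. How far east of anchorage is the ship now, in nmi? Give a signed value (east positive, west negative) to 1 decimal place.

14.8 nmi

Leg 1 (075°, 15.3 nmi): east 15.3 sin 75° = 14.78, north 15.3 cos 75° = 3.96
Net east component: 14.78 nmi.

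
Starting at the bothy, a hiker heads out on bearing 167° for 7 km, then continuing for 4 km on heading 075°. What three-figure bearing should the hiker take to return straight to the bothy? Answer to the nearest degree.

Leg 1 (167°, 7 km): east 7 sin 167° = 1.57, north 7 cos 167° = -6.82
Leg 2 (075°, 4 km): east 4 sin 75° = 3.86, north 4 cos 75° = 1.04
Net displacement: 5.44 east, -5.79 north. Direction back to start is (-5.44, 5.79): bearing = atan2(-5.44, 5.79) mod 360° = 316.77° ≈ 317°.

317°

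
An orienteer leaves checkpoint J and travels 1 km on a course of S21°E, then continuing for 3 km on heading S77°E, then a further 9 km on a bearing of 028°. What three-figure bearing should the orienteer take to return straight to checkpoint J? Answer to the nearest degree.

230°

Leg 1 (S21°E, 1 km): east 1 sin 159° = 0.36, north 1 cos 159° = -0.93
Leg 2 (S77°E, 3 km): east 3 sin 103° = 2.92, north 3 cos 103° = -0.67
Leg 3 (028°, 9 km): east 9 sin 28° = 4.23, north 9 cos 28° = 7.95
Net displacement: 7.51 east, 6.34 north. Direction back to start is (-7.51, -6.34): bearing = atan2(-7.51, -6.34) mod 360° = 229.82° ≈ 230°.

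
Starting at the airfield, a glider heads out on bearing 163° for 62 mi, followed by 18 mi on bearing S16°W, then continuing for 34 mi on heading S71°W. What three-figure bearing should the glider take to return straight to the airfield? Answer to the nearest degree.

Leg 1 (163°, 62 mi): east 62 sin 163° = 18.13, north 62 cos 163° = -59.29
Leg 2 (S16°W, 18 mi): east 18 sin 196° = -4.96, north 18 cos 196° = -17.30
Leg 3 (S71°W, 34 mi): east 34 sin 251° = -32.15, north 34 cos 251° = -11.07
Net displacement: -18.98 east, -87.66 north. Direction back to start is (18.98, 87.66): bearing = atan2(18.98, 87.66) mod 360° = 12.22° ≈ 012°.

012°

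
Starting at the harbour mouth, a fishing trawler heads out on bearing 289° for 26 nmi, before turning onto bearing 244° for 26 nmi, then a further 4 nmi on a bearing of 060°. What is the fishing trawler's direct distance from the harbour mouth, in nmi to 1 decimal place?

44.5 nmi

Leg 1 (289°, 26 nmi): east 26 sin 289° = -24.58, north 26 cos 289° = 8.46
Leg 2 (244°, 26 nmi): east 26 sin 244° = -23.37, north 26 cos 244° = -11.40
Leg 3 (060°, 4 nmi): east 4 sin 60° = 3.46, north 4 cos 60° = 2.00
Net: -44.49 east, -0.93 north. Distance = √((-44.49)² + (-0.93)²) = 44.498 nmi.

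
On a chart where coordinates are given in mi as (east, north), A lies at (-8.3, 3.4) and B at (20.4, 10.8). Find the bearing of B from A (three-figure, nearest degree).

Δeast = 20.4 − -8.3 = 28.70; Δnorth = 10.8 − 3.4 = 7.40.
Bearing = atan2(Δeast, Δnorth) mod 360° = 75.54° ≈ 076°.

076°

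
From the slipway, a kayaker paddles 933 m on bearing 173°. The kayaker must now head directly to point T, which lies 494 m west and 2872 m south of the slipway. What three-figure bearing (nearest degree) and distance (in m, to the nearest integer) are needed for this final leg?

197°, 2039 m

Leg 1 (173°, 933 m): east 933 sin 173° = 113.70, north 933 cos 173° = -926.05
Current position: (113.70, -926.05). Target: (-494, -2872). Remaining: Δeast = -607.70, Δnorth = -1945.95.
Bearing = atan2(-607.70, -1945.95) mod 360° = 197.34°; distance = √((-607.70)² + (-1945.95)²) = 2038.638 m.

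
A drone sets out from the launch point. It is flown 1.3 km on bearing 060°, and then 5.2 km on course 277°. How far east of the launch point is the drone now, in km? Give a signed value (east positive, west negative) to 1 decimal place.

-4.0 km

Leg 1 (060°, 1.3 km): east 1.3 sin 60° = 1.13, north 1.3 cos 60° = 0.65
Leg 2 (277°, 5.2 km): east 5.2 sin 277° = -5.16, north 5.2 cos 277° = 0.63
Net east component: -4.04 km.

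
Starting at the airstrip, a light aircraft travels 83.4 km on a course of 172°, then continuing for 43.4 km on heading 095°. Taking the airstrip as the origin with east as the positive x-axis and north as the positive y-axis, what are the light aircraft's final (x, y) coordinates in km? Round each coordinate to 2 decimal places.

(54.84, -86.37)

Leg 1 (172°, 83.4 km): east 83.4 sin 172° = 11.61, north 83.4 cos 172° = -82.59
Leg 2 (095°, 43.4 km): east 43.4 sin 95° = 43.23, north 43.4 cos 95° = -3.78
Summing: 54.84 km east, -86.37 km north → (54.84, -86.37).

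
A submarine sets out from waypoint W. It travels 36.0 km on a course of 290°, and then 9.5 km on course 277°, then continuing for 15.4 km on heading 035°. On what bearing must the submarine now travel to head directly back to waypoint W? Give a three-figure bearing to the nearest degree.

Leg 1 (290°, 36.0 km): east 36.0 sin 290° = -33.83, north 36.0 cos 290° = 12.31
Leg 2 (277°, 9.5 km): east 9.5 sin 277° = -9.43, north 9.5 cos 277° = 1.16
Leg 3 (035°, 15.4 km): east 15.4 sin 35° = 8.83, north 15.4 cos 35° = 12.61
Net displacement: -34.43 east, 26.09 north. Direction back to start is (34.43, -26.09): bearing = atan2(34.43, -26.09) mod 360° = 127.15° ≈ 127°.

127°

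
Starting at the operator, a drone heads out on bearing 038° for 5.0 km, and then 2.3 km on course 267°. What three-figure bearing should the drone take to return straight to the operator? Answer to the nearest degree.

192°

Leg 1 (038°, 5.0 km): east 5.0 sin 38° = 3.08, north 5.0 cos 38° = 3.94
Leg 2 (267°, 2.3 km): east 2.3 sin 267° = -2.30, north 2.3 cos 267° = -0.12
Net displacement: 0.78 east, 3.82 north. Direction back to start is (-0.78, -3.82): bearing = atan2(-0.78, -3.82) mod 360° = 191.56° ≈ 192°.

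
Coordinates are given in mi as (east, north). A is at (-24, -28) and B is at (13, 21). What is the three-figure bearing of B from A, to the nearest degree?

Δeast = 13 − -24 = 37.00; Δnorth = 21 − -28 = 49.00.
Bearing = atan2(Δeast, Δnorth) mod 360° = 37.06° ≈ 037°.

037°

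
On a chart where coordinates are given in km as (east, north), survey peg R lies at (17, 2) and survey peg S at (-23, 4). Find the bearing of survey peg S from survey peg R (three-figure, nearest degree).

Δeast = -23 − 17 = -40.00; Δnorth = 4 − 2 = 2.00.
Bearing = atan2(Δeast, Δnorth) mod 360° = 272.86° ≈ 273°.

273°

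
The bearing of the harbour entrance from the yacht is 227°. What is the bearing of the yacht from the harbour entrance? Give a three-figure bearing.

047°

Back-bearing = 227° − 180° = 047°.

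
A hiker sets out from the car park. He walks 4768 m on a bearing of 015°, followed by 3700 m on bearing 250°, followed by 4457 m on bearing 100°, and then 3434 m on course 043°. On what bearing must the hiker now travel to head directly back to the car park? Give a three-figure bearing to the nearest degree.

Leg 1 (015°, 4768 m): east 4768 sin 15° = 1234.05, north 4768 cos 15° = 4605.53
Leg 2 (250°, 3700 m): east 3700 sin 250° = -3476.86, north 3700 cos 250° = -1265.47
Leg 3 (100°, 4457 m): east 4457 sin 100° = 4389.29, north 4457 cos 100° = -773.95
Leg 4 (043°, 3434 m): east 3434 sin 43° = 2341.98, north 3434 cos 43° = 2511.47
Net displacement: 4488.46 east, 5077.58 north. Direction back to start is (-4488.46, -5077.58): bearing = atan2(-4488.46, -5077.58) mod 360° = 221.48° ≈ 221°.

221°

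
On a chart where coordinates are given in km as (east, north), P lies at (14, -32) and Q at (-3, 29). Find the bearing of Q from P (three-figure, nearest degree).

344°

Δeast = -3 − 14 = -17.00; Δnorth = 29 − -32 = 61.00.
Bearing = atan2(Δeast, Δnorth) mod 360° = 344.43° ≈ 344°.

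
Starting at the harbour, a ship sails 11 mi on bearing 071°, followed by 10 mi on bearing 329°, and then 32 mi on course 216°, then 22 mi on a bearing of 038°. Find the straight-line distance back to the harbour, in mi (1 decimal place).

3.6 mi

Leg 1 (071°, 11 mi): east 11 sin 71° = 10.40, north 11 cos 71° = 3.58
Leg 2 (329°, 10 mi): east 10 sin 329° = -5.15, north 10 cos 329° = 8.57
Leg 3 (216°, 32 mi): east 32 sin 216° = -18.81, north 32 cos 216° = -25.89
Leg 4 (038°, 22 mi): east 22 sin 38° = 13.54, north 22 cos 38° = 17.34
Net: -0.01 east, 3.60 north. Distance = √((-0.01)² + (3.60)²) = 3.601 mi.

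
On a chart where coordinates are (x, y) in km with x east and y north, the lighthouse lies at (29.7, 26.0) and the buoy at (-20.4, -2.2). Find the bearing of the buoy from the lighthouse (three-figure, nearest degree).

241°

Δeast = -20.4 − 29.7 = -50.10; Δnorth = -2.2 − 26.0 = -28.20.
Bearing = atan2(Δeast, Δnorth) mod 360° = 240.63° ≈ 241°.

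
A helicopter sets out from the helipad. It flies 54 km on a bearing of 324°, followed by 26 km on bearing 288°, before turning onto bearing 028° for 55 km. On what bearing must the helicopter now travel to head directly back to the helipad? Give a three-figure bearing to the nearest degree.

Leg 1 (324°, 54 km): east 54 sin 324° = -31.74, north 54 cos 324° = 43.69
Leg 2 (288°, 26 km): east 26 sin 288° = -24.73, north 26 cos 288° = 8.03
Leg 3 (028°, 55 km): east 55 sin 28° = 25.82, north 55 cos 28° = 48.56
Net displacement: -30.65 east, 100.28 north. Direction back to start is (30.65, -100.28): bearing = atan2(30.65, -100.28) mod 360° = 163.01° ≈ 163°.

163°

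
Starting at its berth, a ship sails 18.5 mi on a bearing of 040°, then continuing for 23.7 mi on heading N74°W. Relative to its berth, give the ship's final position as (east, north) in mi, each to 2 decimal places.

(-10.89, 20.70)

Leg 1 (040°, 18.5 mi): east 18.5 sin 40° = 11.89, north 18.5 cos 40° = 14.17
Leg 2 (N74°W, 23.7 mi): east 23.7 sin 286° = -22.78, north 23.7 cos 286° = 6.53
Summing: -10.89 mi east, 20.70 mi north → (-10.89, 20.70).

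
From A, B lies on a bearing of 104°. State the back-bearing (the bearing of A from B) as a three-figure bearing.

284°

Back-bearing = 104° + 180° = 284°.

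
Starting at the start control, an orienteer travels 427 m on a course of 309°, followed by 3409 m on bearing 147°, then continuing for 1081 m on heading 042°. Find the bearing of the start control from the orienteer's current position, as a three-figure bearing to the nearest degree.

308°

Leg 1 (309°, 427 m): east 427 sin 309° = -331.84, north 427 cos 309° = 268.72
Leg 2 (147°, 3409 m): east 3409 sin 147° = 1856.67, north 3409 cos 147° = -2859.03
Leg 3 (042°, 1081 m): east 1081 sin 42° = 723.33, north 1081 cos 42° = 803.34
Net displacement: 2248.16 east, -1786.97 north. Direction back to start is (-2248.16, 1786.97): bearing = atan2(-2248.16, 1786.97) mod 360° = 308.48° ≈ 308°.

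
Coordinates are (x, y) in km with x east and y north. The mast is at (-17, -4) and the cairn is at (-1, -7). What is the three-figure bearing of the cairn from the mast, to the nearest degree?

101°

Δeast = -1 − -17 = 16.00; Δnorth = -7 − -4 = -3.00.
Bearing = atan2(Δeast, Δnorth) mod 360° = 100.62° ≈ 101°.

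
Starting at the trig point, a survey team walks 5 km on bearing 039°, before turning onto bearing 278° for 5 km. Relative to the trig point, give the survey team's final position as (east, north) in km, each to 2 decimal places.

Leg 1 (039°, 5 km): east 5 sin 39° = 3.15, north 5 cos 39° = 3.89
Leg 2 (278°, 5 km): east 5 sin 278° = -4.95, north 5 cos 278° = 0.70
Summing: -1.80 km east, 4.58 km north → (-1.80, 4.58).

(-1.80, 4.58)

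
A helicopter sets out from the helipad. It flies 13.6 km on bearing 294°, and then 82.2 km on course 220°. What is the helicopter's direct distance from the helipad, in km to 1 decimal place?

Leg 1 (294°, 13.6 km): east 13.6 sin 294° = -12.42, north 13.6 cos 294° = 5.53
Leg 2 (220°, 82.2 km): east 82.2 sin 220° = -52.84, north 82.2 cos 220° = -62.97
Net: -65.26 east, -57.44 north. Distance = √((-65.26)² + (-57.44)²) = 86.937 km.

86.9 km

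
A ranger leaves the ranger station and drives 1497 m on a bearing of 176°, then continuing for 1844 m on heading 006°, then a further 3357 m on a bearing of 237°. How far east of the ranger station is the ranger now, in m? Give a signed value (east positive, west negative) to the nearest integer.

-2518 m

Leg 1 (176°, 1497 m): east 1497 sin 176° = 104.43, north 1497 cos 176° = -1493.35
Leg 2 (006°, 1844 m): east 1844 sin 6° = 192.75, north 1844 cos 6° = 1833.90
Leg 3 (237°, 3357 m): east 3357 sin 237° = -2815.42, north 3357 cos 237° = -1828.35
Net east component: -2518.24 m.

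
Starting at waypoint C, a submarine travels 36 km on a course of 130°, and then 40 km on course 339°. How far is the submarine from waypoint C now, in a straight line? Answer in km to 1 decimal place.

Leg 1 (130°, 36 km): east 36 sin 130° = 27.58, north 36 cos 130° = -23.14
Leg 2 (339°, 40 km): east 40 sin 339° = -14.33, north 40 cos 339° = 37.34
Net: 13.24 east, 14.20 north. Distance = √((13.24)² + (14.20)²) = 19.419 km.

19.4 km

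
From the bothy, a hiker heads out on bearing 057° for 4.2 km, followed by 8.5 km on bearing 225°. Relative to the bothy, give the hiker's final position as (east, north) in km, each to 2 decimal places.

Leg 1 (057°, 4.2 km): east 4.2 sin 57° = 3.52, north 4.2 cos 57° = 2.29
Leg 2 (225°, 8.5 km): east 8.5 sin 225° = -6.01, north 8.5 cos 225° = -6.01
Summing: -2.49 km east, -3.72 km north → (-2.49, -3.72).

(-2.49, -3.72)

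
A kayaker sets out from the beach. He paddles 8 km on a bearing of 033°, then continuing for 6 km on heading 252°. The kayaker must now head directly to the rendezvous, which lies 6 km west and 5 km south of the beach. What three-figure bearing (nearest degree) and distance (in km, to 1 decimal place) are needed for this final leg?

Leg 1 (033°, 8 km): east 8 sin 33° = 4.36, north 8 cos 33° = 6.71
Leg 2 (252°, 6 km): east 6 sin 252° = -5.71, north 6 cos 252° = -1.85
Current position: (-1.35, 4.86). Target: (-6, -5). Remaining: Δeast = -4.65, Δnorth = -9.86.
Bearing = atan2(-4.65, -9.86) mod 360° = 205.26°; distance = √((-4.65)² + (-9.86)²) = 10.898 km.

205°, 10.9 km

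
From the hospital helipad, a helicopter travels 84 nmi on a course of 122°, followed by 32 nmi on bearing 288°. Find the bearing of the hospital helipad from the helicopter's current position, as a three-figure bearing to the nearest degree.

310°

Leg 1 (122°, 84 nmi): east 84 sin 122° = 71.24, north 84 cos 122° = -44.51
Leg 2 (288°, 32 nmi): east 32 sin 288° = -30.43, north 32 cos 288° = 9.89
Net displacement: 40.80 east, -34.62 north. Direction back to start is (-40.80, 34.62): bearing = atan2(-40.80, 34.62) mod 360° = 310.32° ≈ 310°.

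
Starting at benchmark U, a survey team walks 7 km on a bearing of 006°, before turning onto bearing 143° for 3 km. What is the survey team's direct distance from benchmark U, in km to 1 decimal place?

Leg 1 (006°, 7 km): east 7 sin 6° = 0.73, north 7 cos 6° = 6.96
Leg 2 (143°, 3 km): east 3 sin 143° = 1.81, north 3 cos 143° = -2.40
Net: 2.54 east, 4.57 north. Distance = √((2.54)² + (4.57)²) = 5.223 km.

5.2 km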